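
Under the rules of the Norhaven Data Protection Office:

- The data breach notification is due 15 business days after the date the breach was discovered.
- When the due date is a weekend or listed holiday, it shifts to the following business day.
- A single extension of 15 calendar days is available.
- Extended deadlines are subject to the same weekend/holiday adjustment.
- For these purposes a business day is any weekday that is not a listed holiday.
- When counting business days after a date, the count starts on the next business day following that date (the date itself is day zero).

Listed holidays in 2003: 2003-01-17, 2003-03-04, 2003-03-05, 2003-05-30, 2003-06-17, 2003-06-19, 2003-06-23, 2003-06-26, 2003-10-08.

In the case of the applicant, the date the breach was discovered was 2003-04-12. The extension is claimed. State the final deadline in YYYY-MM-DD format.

15 business days after 2003-04-12, excluding weekends and holidays, is 2003-05-02.
2003-05-02 is a Friday and not a listed holiday, so it stands.
With the 15-day extension, 2003-05-02 becomes 2003-05-17.
Because 2003-05-17 is a Saturday, the deadline becomes 2003-05-19 (Monday).
Final deadline: 2003-05-19.

2003-05-19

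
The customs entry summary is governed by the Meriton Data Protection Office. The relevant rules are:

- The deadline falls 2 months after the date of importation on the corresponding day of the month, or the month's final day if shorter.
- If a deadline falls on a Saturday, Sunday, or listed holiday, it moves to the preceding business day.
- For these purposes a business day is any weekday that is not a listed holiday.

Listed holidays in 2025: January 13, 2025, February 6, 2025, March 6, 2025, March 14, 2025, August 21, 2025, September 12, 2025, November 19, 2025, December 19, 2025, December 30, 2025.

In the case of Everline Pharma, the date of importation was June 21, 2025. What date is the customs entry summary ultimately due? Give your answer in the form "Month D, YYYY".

August 20, 2025

2 months from June 21, 2025 is August 21, 2025.
August 21, 2025 is a listed holiday, so it moves to the preceding business day, August 20, 2025 (Wednesday).
Deadline: August 20, 2025.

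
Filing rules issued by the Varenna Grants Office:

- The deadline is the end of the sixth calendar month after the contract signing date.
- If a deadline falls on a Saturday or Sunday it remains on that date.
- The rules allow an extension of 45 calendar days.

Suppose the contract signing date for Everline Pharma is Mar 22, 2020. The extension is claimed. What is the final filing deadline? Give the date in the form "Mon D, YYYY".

6 months after Mar 22, 2020 falls in September 2020; the last day of that month is Sep 30, 2020.
Sep 30, 2020 falls on a Wednesday. The rules make no weekend/holiday allowance, so it remains Sep 30, 2020.
Add the 45 calendar-day extension to Sep 30, 2020: Nov 14, 2020.
Nov 14, 2020 is a Saturday; no weekend or holiday adjustment applies.
The final due date is Nov 14, 2020.

Nov 14, 2020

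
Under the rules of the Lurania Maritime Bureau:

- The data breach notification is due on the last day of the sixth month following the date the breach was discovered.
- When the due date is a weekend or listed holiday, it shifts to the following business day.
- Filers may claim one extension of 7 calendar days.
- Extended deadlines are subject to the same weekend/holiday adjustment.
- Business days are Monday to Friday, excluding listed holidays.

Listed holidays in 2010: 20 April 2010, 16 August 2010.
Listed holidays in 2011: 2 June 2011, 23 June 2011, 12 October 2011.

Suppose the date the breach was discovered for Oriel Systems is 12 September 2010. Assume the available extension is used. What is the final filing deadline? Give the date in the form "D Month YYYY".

7 April 2011

6 months after 12 September 2010 is March 2011; that month ends on 31 March 2011.
31 March 2011 is a Thursday and not a listed holiday, so it stands.
Add the 7 calendar-day extension to 31 March 2011: 7 April 2011.
7 April 2011 (Thursday) is already a business day.
So the filing is due 7 April 2011.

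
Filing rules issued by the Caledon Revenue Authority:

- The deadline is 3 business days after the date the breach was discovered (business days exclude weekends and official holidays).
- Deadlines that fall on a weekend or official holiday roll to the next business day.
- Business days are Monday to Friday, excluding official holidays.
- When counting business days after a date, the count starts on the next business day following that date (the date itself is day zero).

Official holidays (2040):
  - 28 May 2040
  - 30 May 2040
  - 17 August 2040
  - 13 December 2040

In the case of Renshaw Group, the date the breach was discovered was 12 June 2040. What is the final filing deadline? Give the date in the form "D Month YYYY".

15 June 2040

Counting 3 business days after 12 June 2040 (skipping weekends and listed holidays) reaches 15 June 2040.
15 June 2040 falls on a Friday, which is a business day, so no adjustment is needed.
Deadline: 15 June 2040.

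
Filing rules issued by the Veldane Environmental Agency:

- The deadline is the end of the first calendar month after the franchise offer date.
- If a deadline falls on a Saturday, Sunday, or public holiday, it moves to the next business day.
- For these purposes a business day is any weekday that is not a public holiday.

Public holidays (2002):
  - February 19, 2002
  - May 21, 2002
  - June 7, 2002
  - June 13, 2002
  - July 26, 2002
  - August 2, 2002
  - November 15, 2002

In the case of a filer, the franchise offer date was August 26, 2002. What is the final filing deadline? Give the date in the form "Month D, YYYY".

1 month after August 26, 2002 is September 2002; that month ends on September 30, 2002.
September 30, 2002 (Monday) is already a business day.
So the filing is due September 30, 2002.

September 30, 2002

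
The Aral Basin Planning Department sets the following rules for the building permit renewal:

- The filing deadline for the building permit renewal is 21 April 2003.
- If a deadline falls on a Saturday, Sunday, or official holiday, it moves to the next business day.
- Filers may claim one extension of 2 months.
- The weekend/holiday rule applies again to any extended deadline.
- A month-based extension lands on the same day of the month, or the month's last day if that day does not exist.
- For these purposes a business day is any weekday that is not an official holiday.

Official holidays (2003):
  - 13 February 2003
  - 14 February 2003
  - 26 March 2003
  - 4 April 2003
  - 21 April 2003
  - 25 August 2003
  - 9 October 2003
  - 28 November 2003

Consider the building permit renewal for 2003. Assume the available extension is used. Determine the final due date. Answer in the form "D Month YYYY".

The stated deadline is 21 April 2003.
21 April 2003 falls on a listed holiday. Rolling to the next business day gives 22 April 2003, a Tuesday.
Applying the 2 months extension: 2 months after 22 April 2003 is 22 June 2003.
22 June 2003 is a Sunday; the next business day is 23 June 2003 (Monday).
Final deadline: 23 June 2003.

23 June 2003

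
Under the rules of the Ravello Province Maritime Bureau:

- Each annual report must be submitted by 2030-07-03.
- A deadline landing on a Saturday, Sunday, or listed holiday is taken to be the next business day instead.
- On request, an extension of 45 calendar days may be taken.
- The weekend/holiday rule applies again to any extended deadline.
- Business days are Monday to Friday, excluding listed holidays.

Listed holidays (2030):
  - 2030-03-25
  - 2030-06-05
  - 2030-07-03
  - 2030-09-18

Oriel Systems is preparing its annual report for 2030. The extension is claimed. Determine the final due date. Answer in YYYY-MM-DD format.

The statutory due date is 2030-07-03.
2030-07-03 is a listed holiday, so it moves to the next business day, 2030-07-04 (Thursday).
Applying the 45-calendar-day extension: 2030-07-04 + 45 days = 2030-08-18.
Because 2030-08-18 is a Sunday, the deadline becomes 2030-08-19 (Monday).
Deadline: 2030-08-19.

2030-08-19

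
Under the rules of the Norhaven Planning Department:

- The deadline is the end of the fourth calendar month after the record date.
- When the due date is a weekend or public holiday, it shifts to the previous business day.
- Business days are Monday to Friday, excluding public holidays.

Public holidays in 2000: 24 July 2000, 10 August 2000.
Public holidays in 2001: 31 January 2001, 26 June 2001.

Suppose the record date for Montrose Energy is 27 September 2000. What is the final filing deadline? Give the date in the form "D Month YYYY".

4 months after 27 September 2000 falls in January 2001; the last day of that month is 31 January 2001.
Because 31 January 2001 is a listed holiday, the deadline becomes 30 January 2001 (Tuesday).
The final due date is 30 January 2001.

30 January 2001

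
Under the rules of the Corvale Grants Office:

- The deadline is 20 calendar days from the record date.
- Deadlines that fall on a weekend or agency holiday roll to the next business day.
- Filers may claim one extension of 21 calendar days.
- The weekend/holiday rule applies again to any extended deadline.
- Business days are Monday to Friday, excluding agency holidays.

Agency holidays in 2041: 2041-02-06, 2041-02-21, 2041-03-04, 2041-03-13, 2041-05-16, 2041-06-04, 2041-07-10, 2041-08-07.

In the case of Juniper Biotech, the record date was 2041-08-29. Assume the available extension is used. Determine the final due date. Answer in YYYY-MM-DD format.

20 calendar days after 2041-08-29 is 2041-09-18.
2041-09-18 falls on a Wednesday, which is a business day, so no adjustment is needed.
Applying the 21-calendar-day extension: 2041-09-18 + 21 days = 2041-10-09.
Since 2041-10-09 is a Wednesday and not a holiday, the date is unchanged.
The final due date is 2041-10-09.

2041-10-09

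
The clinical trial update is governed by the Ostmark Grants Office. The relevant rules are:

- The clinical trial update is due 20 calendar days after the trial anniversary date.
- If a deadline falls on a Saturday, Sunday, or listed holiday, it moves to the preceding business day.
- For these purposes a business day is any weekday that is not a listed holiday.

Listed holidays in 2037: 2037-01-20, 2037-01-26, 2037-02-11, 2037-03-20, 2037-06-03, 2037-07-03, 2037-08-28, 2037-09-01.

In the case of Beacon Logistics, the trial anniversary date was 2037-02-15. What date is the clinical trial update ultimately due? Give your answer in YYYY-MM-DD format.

2037-03-06

Adding 20 calendar days to 2037-02-15 gives 2037-03-07.
2037-03-07 falls on a Saturday. Rolling to the preceding business day gives 2037-03-06, a Friday.
So the filing is due 2037-03-06.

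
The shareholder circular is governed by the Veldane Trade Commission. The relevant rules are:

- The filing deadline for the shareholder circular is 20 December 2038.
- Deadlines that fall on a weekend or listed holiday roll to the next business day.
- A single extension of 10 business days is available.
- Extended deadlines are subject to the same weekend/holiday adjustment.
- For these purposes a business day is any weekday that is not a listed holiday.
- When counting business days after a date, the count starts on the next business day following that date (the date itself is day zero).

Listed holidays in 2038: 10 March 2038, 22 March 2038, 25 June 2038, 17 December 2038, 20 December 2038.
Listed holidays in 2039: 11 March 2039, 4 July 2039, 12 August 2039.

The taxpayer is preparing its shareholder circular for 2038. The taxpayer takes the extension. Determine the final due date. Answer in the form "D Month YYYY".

Start from the fixed due date, 20 December 2038.
20 December 2038 is a listed holiday; the next business day is 21 December 2038 (Tuesday).
The 10-business-day extension runs from 21 December 2038 to 4 January 2039.
Since 4 January 2039 is a Tuesday and not a holiday, the date is unchanged.
The final due date is 4 January 2039.

4 January 2039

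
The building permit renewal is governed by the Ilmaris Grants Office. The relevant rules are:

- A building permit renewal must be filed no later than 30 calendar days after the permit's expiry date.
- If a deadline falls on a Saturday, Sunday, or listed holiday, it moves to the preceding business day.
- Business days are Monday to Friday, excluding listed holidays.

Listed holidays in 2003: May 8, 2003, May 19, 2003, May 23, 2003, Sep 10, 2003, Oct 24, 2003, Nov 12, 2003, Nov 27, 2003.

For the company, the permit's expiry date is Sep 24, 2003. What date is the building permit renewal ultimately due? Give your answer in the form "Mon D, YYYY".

Adding 30 calendar days to Sep 24, 2003 gives Oct 24, 2003.
Oct 24, 2003 is a listed holiday; the preceding business day is Oct 23, 2003 (Thursday).
Deadline: Oct 23, 2003.

Oct 23, 2003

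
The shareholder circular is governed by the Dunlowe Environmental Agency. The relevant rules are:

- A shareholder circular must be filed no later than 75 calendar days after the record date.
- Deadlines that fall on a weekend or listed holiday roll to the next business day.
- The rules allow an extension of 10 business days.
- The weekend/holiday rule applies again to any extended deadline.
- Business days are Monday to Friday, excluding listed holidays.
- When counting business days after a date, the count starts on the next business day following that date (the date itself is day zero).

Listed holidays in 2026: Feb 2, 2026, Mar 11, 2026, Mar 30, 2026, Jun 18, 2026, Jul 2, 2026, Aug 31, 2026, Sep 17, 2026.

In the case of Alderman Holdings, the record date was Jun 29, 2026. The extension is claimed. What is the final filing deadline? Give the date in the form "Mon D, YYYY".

Adding 75 calendar days to Jun 29, 2026 gives Sep 12, 2026.
Sep 12, 2026 is a Saturday; the next business day is Sep 14, 2026 (Monday).
Applying the 10-business-day extension: 10 business days after Sep 14, 2026 is Sep 29, 2026.
Since Sep 29, 2026 is a Tuesday and not a holiday, the date is unchanged.
Deadline: Sep 29, 2026.

Sep 29, 2026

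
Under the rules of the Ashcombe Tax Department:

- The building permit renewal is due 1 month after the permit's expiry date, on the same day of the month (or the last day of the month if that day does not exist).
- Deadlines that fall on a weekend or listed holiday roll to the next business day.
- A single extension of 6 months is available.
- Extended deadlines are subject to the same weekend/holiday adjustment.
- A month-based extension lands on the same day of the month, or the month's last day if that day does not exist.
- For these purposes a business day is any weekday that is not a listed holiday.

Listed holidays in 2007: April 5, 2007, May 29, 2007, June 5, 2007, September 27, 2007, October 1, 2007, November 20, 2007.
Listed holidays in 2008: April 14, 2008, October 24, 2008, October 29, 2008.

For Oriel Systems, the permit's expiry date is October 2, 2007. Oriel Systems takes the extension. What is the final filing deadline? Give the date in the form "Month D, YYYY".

May 2, 2008

1 month from October 2, 2007 is November 2, 2007.
November 2, 2007 is a Friday and not a listed holiday, so it stands.
The 6 months extension carries November 2, 2007 to May 2, 2008.
May 2, 2008 falls on a Friday, which is a business day, so no adjustment is needed.
The final due date is May 2, 2008.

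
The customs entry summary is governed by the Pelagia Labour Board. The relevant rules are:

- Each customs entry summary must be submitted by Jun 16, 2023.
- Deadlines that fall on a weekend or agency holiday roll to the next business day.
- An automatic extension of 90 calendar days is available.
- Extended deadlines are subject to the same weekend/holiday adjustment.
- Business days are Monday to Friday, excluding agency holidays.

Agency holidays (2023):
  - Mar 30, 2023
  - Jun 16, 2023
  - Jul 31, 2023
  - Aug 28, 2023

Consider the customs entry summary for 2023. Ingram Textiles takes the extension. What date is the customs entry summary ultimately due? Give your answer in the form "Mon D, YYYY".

Sep 18, 2023

The stated deadline is Jun 16, 2023.
Because Jun 16, 2023 is a listed holiday, the deadline becomes Jun 19, 2023 (Monday).
Applying the 90-calendar-day extension: Jun 19, 2023 + 90 days = Sep 17, 2023.
Because Sep 17, 2023 is a Sunday, the deadline becomes Sep 18, 2023 (Monday).
So the filing is due Sep 18, 2023.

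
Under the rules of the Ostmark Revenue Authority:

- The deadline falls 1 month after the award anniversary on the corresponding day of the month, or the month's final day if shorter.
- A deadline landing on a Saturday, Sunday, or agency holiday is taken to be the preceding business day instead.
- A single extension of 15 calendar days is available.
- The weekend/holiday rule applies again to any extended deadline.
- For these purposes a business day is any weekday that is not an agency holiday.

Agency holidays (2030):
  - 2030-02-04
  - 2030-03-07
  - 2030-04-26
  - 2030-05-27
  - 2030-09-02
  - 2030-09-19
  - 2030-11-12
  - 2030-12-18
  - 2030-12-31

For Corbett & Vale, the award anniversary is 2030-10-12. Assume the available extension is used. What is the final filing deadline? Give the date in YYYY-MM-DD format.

2030-11-26

Moving 1 month forward from 2030-10-12 on the corresponding day gives 2030-11-12.
2030-11-12 is a listed holiday, so it moves to the preceding business day, 2030-11-11 (Monday).
Applying the 15-calendar-day extension: 2030-11-11 + 15 days = 2030-11-26.
2030-11-26 (Tuesday) is already a business day.
Final deadline: 2030-11-26.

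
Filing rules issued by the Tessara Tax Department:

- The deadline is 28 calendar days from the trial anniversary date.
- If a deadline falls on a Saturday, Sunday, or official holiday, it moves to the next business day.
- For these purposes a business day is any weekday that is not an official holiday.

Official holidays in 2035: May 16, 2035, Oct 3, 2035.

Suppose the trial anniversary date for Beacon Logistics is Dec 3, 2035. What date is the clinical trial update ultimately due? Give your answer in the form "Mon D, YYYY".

Trigger date Dec 3, 2035 + 28 calendar days = Dec 31, 2035.
Dec 31, 2035 (Monday) is already a business day.
So the filing is due Dec 31, 2035.

Dec 31, 2035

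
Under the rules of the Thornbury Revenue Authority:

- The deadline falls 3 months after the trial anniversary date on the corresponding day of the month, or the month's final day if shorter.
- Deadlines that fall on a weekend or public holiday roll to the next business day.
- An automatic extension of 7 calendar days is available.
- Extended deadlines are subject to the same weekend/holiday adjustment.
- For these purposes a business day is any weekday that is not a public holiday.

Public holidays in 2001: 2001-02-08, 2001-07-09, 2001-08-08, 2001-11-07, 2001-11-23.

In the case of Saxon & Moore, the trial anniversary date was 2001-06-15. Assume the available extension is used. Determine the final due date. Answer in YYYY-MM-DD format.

3 months from 2001-06-15 is 2001-09-15.
Because 2001-09-15 is a Saturday, the deadline becomes 2001-09-17 (Monday).
Add the 7 calendar-day extension to 2001-09-17: 2001-09-24.
2001-09-24 falls on a Monday, which is a business day, so no adjustment is needed.
So the filing is due 2001-09-24.

2001-09-24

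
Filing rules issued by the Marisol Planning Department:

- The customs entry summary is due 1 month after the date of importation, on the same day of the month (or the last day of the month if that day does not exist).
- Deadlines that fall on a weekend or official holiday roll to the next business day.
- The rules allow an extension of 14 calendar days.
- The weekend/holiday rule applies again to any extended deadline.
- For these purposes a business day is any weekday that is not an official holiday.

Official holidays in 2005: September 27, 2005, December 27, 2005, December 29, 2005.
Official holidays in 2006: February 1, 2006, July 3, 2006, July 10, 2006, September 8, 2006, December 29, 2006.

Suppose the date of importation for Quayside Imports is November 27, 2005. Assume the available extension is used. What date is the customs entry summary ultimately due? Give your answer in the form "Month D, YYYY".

Moving 1 month forward from November 27, 2005 on the corresponding day gives December 27, 2005.
December 27, 2005 is a listed holiday; the next business day is December 28, 2005 (Wednesday).
The 14-calendar-day extension moves the deadline from December 28, 2005 to January 11, 2006.
Since January 11, 2006 is a Wednesday and not a holiday, the date is unchanged.
Final deadline: January 11, 2006.

January 11, 2006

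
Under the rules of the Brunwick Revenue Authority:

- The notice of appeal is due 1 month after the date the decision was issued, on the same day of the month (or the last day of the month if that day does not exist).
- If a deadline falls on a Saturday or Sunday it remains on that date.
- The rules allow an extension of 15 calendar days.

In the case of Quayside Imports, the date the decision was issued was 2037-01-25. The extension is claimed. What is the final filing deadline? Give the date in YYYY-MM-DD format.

2037-03-12

1 month from 2037-01-25 is 2037-02-25.
2037-02-25 falls on a Wednesday. The rules make no weekend/holiday allowance, so it remains 2037-02-25.
The 15-calendar-day extension moves the deadline from 2037-02-25 to 2037-03-12.
No adjustment is made for weekends or holidays, so 2037-03-12 stands.
Final deadline: 2037-03-12.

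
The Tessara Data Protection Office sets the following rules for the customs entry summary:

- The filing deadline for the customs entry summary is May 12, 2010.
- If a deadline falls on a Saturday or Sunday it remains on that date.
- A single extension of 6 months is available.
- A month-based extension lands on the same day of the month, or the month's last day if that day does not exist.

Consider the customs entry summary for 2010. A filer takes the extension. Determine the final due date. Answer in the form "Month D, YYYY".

The stated deadline is May 12, 2010.
May 12, 2010 falls on a Wednesday. The rules make no weekend/holiday allowance, so it remains May 12, 2010.
Add 6 months to May 12, 2010: November 12, 2010.
November 12, 2010 is a Friday; no weekend or holiday adjustment applies.
The final due date is November 12, 2010.

November 12, 2010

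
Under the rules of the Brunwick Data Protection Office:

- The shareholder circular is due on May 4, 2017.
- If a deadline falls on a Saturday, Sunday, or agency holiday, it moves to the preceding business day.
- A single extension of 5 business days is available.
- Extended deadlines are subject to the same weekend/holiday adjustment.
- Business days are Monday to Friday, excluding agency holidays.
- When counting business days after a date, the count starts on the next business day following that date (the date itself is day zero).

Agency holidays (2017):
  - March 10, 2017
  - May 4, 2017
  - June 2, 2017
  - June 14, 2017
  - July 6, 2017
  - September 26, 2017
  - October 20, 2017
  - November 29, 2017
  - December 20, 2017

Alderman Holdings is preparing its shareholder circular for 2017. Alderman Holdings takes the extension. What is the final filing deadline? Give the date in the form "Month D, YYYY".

May 11, 2017

The statutory due date is May 4, 2017.
May 4, 2017 is a listed holiday, so it moves to the preceding business day, May 3, 2017 (Wednesday).
Applying the 5-business-day extension: 5 business days after May 3, 2017 is May 11, 2017.
May 11, 2017 is a Thursday and not a listed holiday, so it stands.
The final due date is May 11, 2017.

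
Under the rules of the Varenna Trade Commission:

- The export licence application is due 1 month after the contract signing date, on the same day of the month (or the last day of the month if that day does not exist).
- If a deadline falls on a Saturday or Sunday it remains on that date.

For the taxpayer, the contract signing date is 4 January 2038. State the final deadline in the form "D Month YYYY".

4 February 2038

Moving 1 month forward from 4 January 2038 on the corresponding day gives 4 February 2038.
No adjustment is made for weekends or holidays, so 4 February 2038 stands.
Deadline: 4 February 2038.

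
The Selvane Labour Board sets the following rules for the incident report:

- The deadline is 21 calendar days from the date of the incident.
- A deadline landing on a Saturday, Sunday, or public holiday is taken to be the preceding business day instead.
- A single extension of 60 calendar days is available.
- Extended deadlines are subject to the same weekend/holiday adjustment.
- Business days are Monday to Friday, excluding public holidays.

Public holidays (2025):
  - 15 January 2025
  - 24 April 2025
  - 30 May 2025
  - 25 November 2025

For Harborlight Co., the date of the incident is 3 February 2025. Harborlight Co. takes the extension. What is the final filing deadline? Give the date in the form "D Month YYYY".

21 calendar days after 3 February 2025 is 24 February 2025.
Since 24 February 2025 is a Monday and not a holiday, the date is unchanged.
The 60-calendar-day extension moves the deadline from 24 February 2025 to 25 April 2025.
25 April 2025 (Friday) is already a business day.
Final deadline: 25 April 2025.

25 April 2025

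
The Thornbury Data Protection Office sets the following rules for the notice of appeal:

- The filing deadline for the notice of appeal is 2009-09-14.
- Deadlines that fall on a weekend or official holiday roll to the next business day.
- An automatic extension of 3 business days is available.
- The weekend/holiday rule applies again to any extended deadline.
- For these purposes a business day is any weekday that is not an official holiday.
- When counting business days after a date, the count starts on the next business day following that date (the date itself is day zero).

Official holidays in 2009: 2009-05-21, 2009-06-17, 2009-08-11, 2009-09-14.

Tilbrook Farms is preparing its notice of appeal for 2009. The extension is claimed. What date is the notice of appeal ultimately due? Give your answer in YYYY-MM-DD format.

2009-09-18

Start from the fixed due date, 2009-09-14.
Because 2009-09-14 is a listed holiday, the deadline becomes 2009-09-15 (Tuesday).
Counting 3 further business days from 2009-09-15 reaches 2009-09-18.
2009-09-18 falls on a Friday, which is a business day, so no adjustment is needed.
The final due date is 2009-09-18.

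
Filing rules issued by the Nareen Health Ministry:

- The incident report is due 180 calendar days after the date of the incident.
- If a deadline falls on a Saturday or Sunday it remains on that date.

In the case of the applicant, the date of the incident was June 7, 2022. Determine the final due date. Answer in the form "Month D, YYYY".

From June 7, 2022, 180 calendar days later is December 4, 2022.
December 4, 2022 falls on a Sunday. The rules make no weekend/holiday allowance, so it remains December 4, 2022.
Final deadline: December 4, 2022.

December 4, 2022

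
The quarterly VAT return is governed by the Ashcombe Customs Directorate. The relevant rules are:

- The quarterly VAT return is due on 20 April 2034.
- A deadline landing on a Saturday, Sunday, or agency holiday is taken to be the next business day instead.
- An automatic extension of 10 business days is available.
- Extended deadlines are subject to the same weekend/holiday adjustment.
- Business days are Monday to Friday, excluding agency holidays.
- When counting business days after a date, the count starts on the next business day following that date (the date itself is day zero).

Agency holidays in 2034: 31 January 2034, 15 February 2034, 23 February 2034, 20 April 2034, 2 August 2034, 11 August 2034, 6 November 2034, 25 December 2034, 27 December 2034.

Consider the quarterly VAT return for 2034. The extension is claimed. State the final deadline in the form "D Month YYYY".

Start from the fixed due date, 20 April 2034.
20 April 2034 is a listed holiday, so it moves to the next business day, 21 April 2034 (Friday).
Applying the 10-business-day extension: 10 business days after 21 April 2034 is 5 May 2034.
Since 5 May 2034 is a Friday and not a holiday, the date is unchanged.
The final due date is 5 May 2034.

5 May 2034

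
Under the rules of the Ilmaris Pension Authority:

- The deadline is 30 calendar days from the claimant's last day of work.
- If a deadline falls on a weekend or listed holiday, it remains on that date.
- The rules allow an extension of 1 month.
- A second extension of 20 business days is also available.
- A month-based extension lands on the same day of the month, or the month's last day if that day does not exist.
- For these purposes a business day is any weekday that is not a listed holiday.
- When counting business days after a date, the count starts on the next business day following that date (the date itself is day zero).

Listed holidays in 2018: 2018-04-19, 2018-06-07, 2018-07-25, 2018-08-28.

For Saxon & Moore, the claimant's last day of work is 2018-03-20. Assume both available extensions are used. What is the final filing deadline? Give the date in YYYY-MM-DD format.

2018-06-18

Adding 30 calendar days to 2018-03-20 gives 2018-04-19.
No adjustment is made for weekends or holidays, so 2018-04-19 stands.
Applying the 1 month extension: 1 month after 2018-04-19 is 2018-05-19.
2018-05-19 is a Saturday; no weekend or holiday adjustment applies.
The 20-business-day extension runs from 2018-05-19 to 2018-06-18.
No adjustment is made for weekends or holidays, so 2018-06-18 stands.
Deadline: 2018-06-18.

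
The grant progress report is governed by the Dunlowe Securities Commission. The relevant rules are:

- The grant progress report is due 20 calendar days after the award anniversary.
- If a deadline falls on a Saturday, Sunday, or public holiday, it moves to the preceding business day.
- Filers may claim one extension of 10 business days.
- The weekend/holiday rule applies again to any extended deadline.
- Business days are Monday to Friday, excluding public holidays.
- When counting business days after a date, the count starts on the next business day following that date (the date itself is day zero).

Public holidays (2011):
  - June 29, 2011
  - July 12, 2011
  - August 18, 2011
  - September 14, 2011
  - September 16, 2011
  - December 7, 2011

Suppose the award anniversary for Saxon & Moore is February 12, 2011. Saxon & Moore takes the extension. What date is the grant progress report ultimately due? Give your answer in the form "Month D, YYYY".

Trigger date February 12, 2011 + 20 calendar days = March 4, 2011.
March 4, 2011 falls on a Friday, which is a business day, so no adjustment is needed.
Applying the 10-business-day extension: 10 business days after March 4, 2011 is March 18, 2011.
Since March 18, 2011 is a Friday and not a holiday, the date is unchanged.
The final due date is March 18, 2011.

March 18, 2011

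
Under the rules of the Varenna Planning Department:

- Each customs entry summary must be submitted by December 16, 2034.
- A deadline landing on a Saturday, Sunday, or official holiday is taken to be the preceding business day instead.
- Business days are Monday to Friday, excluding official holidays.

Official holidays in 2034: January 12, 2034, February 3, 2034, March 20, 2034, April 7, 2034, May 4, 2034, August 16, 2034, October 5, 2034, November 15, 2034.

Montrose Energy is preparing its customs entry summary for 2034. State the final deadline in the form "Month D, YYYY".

December 15, 2034

The statutory due date is December 16, 2034.
Because December 16, 2034 is a Saturday, the deadline becomes December 15, 2034 (Friday).
Deadline: December 15, 2034.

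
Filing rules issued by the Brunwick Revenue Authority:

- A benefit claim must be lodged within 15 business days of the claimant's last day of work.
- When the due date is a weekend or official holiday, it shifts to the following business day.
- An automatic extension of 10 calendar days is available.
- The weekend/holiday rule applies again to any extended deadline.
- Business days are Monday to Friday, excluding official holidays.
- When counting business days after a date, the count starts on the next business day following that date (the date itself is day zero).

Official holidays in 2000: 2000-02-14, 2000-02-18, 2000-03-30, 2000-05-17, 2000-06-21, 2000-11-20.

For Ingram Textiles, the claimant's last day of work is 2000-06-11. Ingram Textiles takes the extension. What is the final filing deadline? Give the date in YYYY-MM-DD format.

Starting the day after 2000-06-11 and counting 15 business days lands on 2000-07-03.
2000-07-03 falls on a Monday, which is a business day, so no adjustment is needed.
The 10-calendar-day extension moves the deadline from 2000-07-03 to 2000-07-13.
Since 2000-07-13 is a Thursday and not a holiday, the date is unchanged.
The final due date is 2000-07-13.

2000-07-13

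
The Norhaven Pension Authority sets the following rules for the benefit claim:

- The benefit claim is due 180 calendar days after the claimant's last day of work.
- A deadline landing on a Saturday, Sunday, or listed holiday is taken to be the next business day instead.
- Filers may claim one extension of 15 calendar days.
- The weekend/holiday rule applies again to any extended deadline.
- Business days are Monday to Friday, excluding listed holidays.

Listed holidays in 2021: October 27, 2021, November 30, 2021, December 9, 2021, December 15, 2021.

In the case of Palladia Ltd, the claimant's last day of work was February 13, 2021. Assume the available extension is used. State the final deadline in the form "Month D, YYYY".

From February 13, 2021, 180 calendar days later is August 12, 2021.
August 12, 2021 falls on a Thursday, which is a business day, so no adjustment is needed.
Add the 15 calendar-day extension to August 12, 2021: August 27, 2021.
Since August 27, 2021 is a Friday and not a holiday, the date is unchanged.
So the filing is due August 27, 2021.

August 27, 2021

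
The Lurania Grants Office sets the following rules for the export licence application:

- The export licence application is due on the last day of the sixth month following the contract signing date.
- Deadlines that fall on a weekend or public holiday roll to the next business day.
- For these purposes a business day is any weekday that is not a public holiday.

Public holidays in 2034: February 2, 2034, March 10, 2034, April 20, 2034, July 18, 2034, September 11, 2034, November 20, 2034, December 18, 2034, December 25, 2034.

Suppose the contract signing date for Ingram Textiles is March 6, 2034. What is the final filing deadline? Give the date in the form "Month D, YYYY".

October 2, 2034

The sixth month after March 6, 2034 is September 2034, whose last day is September 30, 2034.
September 30, 2034 falls on a Saturday. Rolling to the next business day gives October 2, 2034, a Monday.
So the filing is due October 2, 2034.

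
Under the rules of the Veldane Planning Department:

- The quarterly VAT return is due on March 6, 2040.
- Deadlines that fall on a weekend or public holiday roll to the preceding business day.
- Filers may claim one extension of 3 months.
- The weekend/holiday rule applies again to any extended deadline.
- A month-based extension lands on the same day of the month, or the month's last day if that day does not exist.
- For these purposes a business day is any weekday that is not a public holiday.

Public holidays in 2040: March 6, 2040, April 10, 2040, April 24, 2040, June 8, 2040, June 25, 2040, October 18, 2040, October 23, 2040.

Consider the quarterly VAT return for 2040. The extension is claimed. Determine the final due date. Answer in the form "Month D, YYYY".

The statutory due date is March 6, 2040.
March 6, 2040 falls on a listed holiday. Rolling to the preceding business day gives March 5, 2040, a Monday.
The 3 months extension carries March 5, 2040 to June 5, 2040.
Since June 5, 2040 is a Tuesday and not a holiday, the date is unchanged.
So the filing is due June 5, 2040.

June 5, 2040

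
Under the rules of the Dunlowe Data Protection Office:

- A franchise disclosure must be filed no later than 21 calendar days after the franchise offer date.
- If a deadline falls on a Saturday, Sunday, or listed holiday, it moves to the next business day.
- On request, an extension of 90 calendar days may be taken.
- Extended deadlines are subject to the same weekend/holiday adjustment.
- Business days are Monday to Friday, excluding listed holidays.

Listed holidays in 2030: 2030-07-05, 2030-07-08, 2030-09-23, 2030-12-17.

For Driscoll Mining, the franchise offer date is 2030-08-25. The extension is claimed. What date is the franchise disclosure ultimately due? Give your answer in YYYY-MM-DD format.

2030-12-16

Trigger date 2030-08-25 + 21 calendar days = 2030-09-15.
2030-09-15 falls on a Sunday. Rolling to the next business day gives 2030-09-16, a Monday.
The 90-calendar-day extension moves the deadline from 2030-09-16 to 2030-12-15.
2030-12-15 is a Sunday, so it moves to the next business day, 2030-12-16 (Monday).
So the filing is due 2030-12-16.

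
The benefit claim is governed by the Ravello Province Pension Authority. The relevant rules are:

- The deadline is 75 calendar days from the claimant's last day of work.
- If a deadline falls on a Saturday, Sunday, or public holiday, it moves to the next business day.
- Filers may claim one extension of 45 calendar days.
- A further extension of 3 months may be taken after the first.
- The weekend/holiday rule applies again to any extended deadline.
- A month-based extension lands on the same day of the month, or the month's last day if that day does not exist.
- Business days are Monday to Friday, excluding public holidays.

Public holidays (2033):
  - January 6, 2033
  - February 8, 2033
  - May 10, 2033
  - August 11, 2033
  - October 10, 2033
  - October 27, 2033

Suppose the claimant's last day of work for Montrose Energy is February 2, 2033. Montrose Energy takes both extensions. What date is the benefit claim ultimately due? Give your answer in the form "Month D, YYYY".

From February 2, 2033, 75 calendar days later is April 18, 2033.
April 18, 2033 falls on a Monday, which is a business day, so no adjustment is needed.
Applying the 45-calendar-day extension: April 18, 2033 + 45 days = June 2, 2033.
June 2, 2033 is a Thursday and not a listed holiday, so it stands.
Add 3 months to June 2, 2033: September 2, 2033.
Since September 2, 2033 is a Friday and not a holiday, the date is unchanged.
Deadline: September 2, 2033.

September 2, 2033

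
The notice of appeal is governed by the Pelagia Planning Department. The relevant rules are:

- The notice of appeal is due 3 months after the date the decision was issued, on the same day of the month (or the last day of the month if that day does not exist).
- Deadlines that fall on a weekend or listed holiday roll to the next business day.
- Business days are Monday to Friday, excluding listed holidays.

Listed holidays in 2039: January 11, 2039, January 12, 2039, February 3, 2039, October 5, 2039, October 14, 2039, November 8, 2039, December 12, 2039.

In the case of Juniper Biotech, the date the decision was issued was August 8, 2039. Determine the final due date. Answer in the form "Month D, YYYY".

3 months after August 8, 2039, on the same day of the month, is November 8, 2039.
Because November 8, 2039 is a listed holiday, the deadline becomes November 9, 2039 (Wednesday).
Final deadline: November 9, 2039.

November 9, 2039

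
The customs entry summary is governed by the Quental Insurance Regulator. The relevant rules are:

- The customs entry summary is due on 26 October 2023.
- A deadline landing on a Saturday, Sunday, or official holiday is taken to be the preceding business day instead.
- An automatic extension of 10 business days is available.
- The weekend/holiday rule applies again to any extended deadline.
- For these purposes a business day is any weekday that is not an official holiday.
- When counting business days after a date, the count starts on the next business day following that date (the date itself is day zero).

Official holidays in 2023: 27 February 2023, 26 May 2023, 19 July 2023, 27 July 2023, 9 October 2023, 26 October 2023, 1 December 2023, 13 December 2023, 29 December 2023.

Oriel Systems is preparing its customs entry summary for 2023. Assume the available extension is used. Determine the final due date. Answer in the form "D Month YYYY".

9 November 2023

The statutory due date is 26 October 2023.
Because 26 October 2023 is a listed holiday, the deadline becomes 25 October 2023 (Wednesday).
Counting 10 further business days from 25 October 2023 reaches 9 November 2023.
9 November 2023 falls on a Thursday, which is a business day, so no adjustment is needed.
The final due date is 9 November 2023.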